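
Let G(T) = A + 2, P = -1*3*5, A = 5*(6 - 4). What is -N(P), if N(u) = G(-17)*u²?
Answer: -2700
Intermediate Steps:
A = 10 (A = 5*2 = 10)
P = -15 (P = -3*5 = -15)
G(T) = 12 (G(T) = 10 + 2 = 12)
N(u) = 12*u²
-N(P) = -12*(-15)² = -12*225 = -1*2700 = -2700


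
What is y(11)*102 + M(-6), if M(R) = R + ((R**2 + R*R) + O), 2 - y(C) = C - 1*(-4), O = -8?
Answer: -1268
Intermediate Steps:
y(C) = -2 - C (y(C) = 2 - (C - 1*(-4)) = 2 - (C + 4) = 2 - (4 + C) = 2 + (-4 - C) = -2 - C)
M(R) = -8 + R + 2*R**2 (M(R) = R + ((R**2 + R*R) - 8) = R + ((R**2 + R**2) - 8) = R + (2*R**2 - 8) = R + (-8 + 2*R**2) = -8 + R + 2*R**2)
y(11)*102 + M(-6) = (-2 - 1*11)*102 + (-8 - 6 + 2*(-6)**2) = (-2 - 11)*102 + (-8 - 6 + 2*36) = -13*102 + (-8 - 6 + 72) = -1326 + 58 = -1268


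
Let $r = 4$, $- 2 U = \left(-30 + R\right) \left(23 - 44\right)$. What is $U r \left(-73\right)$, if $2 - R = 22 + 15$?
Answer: $199290$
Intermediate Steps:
$R = -35$ ($R = 2 - \left(22 + 15\right) = 2 - 37 = -35$)
$U = - \frac{1365}{2}$ ($U = - \frac{\left(-30 - 35\right) \left(23 - 44\right)}{2} = - \frac{\left(-65\right) \left(-21\right)}{2} = \left(- \frac{1}{2}\right) 1365 = - \frac{1365}{2} \approx -682.5$)
$U r \left(-73\right) = \left(- \frac{1365}{2}\right) 4 \left(-73\right) = \left(-2730\right) \left(-73\right) = 199290$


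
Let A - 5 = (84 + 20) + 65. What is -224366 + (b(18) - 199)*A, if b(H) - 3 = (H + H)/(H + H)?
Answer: -258296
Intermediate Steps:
b(H) = 4 (b(H) = 3 + (H + H)/(H + H) = 3 + (2*H)/((2*H)) = 3 + (2*H)*(1/(2*H)) = 3 + 1 = 4)
A = 174 (A = 5 + ((84 + 20) + 65) = 5 + (104 + 65) = 5 + 169 = 174)
-224366 + (b(18) - 199)*A = -224366 + (4 - 199)*174 = -224366 - 195*174 = -224366 - 33930 = -258296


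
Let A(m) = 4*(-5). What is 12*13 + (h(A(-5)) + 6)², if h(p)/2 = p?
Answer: 1312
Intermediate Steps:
A(m) = -20
h(p) = 2*p
12*13 + (h(A(-5)) + 6)² = 12*13 + (2*(-20) + 6)² = 156 + (-40 + 6)² = 156 + (-34)² = 156 + 1156 = 1312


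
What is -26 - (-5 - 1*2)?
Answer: -19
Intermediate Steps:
-26 - (-5 - 1*2) = -26 - (-5 - 2) = -26 - 1*(-7) = -26 + 7 = -19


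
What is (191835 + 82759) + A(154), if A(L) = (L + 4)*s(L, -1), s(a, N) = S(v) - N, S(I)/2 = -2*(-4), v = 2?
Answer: 277280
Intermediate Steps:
S(I) = 16 (S(I) = 2*(-2*(-4)) = 2*8 = 16)
s(a, N) = 16 - N
A(L) = 68 + 17*L (A(L) = (L + 4)*(16 - 1*(-1)) = (4 + L)*(16 + 1) = (4 + L)*17 = 68 + 17*L)
(191835 + 82759) + A(154) = (191835 + 82759) + (68 + 17*154) = 274594 + (68 + 2618) = 274594 + 2686 = 277280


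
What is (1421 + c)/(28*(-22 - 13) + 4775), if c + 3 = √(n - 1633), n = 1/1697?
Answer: 1418/3795 + 16*I*√734801/1288023 ≈ 0.37365 + 0.010648*I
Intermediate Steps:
n = 1/1697 ≈ 0.00058927
c = -3 + 80*I*√734801/1697 (c = -3 + √(1/1697 - 1633) = -3 + √(-2771200/1697) = -3 + 80*I*√734801/1697 ≈ -3.0 + 40.41*I)
(1421 + c)/(28*(-22 - 13) + 4775) = (1421 + (-3 + 80*I*√734801/1697))/(28*(-22 - 13) + 4775) = (1418 + 80*I*√734801/1697)/(28*(-35) + 4775) = (1418 + 80*I*√734801/1697)/(-980 + 4775) = (1418 + 80*I*√734801/1697)/3795 = (1418 + 80*I*√734801/1697)*(1/3795) = 1418/3795 + 16*I*√734801/1288023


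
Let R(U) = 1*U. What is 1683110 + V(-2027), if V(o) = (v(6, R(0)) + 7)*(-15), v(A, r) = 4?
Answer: 1682945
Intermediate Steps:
R(U) = U
V(o) = -165 (V(o) = (4 + 7)*(-15) = 11*(-15) = -165)
1683110 + V(-2027) = 1683110 - 165 = 1682945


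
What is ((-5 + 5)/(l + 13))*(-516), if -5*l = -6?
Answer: 0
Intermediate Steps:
l = 6/5 (l = -⅕*(-6) = 6/5 ≈ 1.2000)
((-5 + 5)/(l + 13))*(-516) = ((-5 + 5)/(6/5 + 13))*(-516) = (0/(71/5))*(-516) = (0*(5/71))*(-516) = 0*(-516) = 0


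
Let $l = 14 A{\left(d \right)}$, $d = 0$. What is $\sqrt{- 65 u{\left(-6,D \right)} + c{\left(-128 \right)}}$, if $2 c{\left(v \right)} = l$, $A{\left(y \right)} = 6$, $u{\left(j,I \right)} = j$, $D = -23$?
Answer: $12 \sqrt{3} \approx 20.785$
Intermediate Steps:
$l = 84$ ($l = 14 \cdot 6 = 84$)
$c{\left(v \right)} = 42$ ($c{\left(v \right)} = \frac{1}{2} \cdot 84 = 42$)
$\sqrt{- 65 u{\left(-6,D \right)} + c{\left(-128 \right)}} = \sqrt{\left(-65\right) \left(-6\right) + 42} = \sqrt{390 + 42} = \sqrt{432} = 12 \sqrt{3}$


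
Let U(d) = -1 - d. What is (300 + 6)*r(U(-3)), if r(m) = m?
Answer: 612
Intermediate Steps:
(300 + 6)*r(U(-3)) = (300 + 6)*(-1 - 1*(-3)) = 306*(-1 + 3) = 306*2 = 612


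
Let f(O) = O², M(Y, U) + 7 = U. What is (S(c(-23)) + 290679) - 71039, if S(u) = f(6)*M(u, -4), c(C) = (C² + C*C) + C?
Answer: 219244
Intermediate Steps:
M(Y, U) = -7 + U
c(C) = C + 2*C² (c(C) = (C² + C²) + C = 2*C² + C = C + 2*C²)
S(u) = -396 (S(u) = 6²*(-7 - 4) = 36*(-11) = -396)
(S(c(-23)) + 290679) - 71039 = (-396 + 290679) - 71039 = 290283 - 71039 = 219244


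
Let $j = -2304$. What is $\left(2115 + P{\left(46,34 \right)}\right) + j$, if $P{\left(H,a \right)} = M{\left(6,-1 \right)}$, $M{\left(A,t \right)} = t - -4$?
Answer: $-186$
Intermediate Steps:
$M{\left(A,t \right)} = 4 + t$ ($M{\left(A,t \right)} = t + 4 = 4 + t$)
$P{\left(H,a \right)} = 3$ ($P{\left(H,a \right)} = 4 - 1 = 3$)
$\left(2115 + P{\left(46,34 \right)}\right) + j = \left(2115 + 3\right) - 2304 = 2118 - 2304 = -186$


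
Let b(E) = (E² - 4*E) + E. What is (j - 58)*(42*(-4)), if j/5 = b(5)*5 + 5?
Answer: -36456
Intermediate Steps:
b(E) = E² - 3*E
j = 275 (j = 5*((5*(-3 + 5))*5 + 5) = 5*((5*2)*5 + 5) = 5*(10*5 + 5) = 5*(50 + 5) = 5*55 = 275)
(j - 58)*(42*(-4)) = (275 - 58)*(42*(-4)) = 217*(-168) = -36456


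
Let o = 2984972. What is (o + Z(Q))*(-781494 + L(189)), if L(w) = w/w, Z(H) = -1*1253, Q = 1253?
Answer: -2331755512467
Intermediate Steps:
Z(H) = -1253
L(w) = 1
(o + Z(Q))*(-781494 + L(189)) = (2984972 - 1253)*(-781494 + 1) = 2983719*(-781493) = -2331755512467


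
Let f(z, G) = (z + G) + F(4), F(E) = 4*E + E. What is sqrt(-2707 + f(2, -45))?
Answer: I*sqrt(2730) ≈ 52.249*I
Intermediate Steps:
F(E) = 5*E
f(z, G) = 20 + G + z (f(z, G) = (z + G) + 5*4 = (G + z) + 20 = 20 + G + z)
sqrt(-2707 + f(2, -45)) = sqrt(-2707 + (20 - 45 + 2)) = sqrt(-2707 - 23) = sqrt(-2730) = I*sqrt(2730)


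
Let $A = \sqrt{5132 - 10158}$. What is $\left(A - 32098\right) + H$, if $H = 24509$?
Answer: $-7589 + i \sqrt{5026} \approx -7589.0 + 70.894 i$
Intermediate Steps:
$A = i \sqrt{5026}$ ($A = \sqrt{-5026} = i \sqrt{5026} \approx 70.894 i$)
$\left(A - 32098\right) + H = \left(i \sqrt{5026} - 32098\right) + 24509 = \left(-32098 + i \sqrt{5026}\right) + 24509 = -7589 + i \sqrt{5026}$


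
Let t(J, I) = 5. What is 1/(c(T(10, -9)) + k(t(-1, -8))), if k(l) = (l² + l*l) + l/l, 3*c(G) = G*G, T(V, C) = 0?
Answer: 1/51 ≈ 0.019608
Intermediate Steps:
c(G) = G²/3 (c(G) = (G*G)/3 = G²/3)
k(l) = 1 + 2*l² (k(l) = (l² + l²) + 1 = 2*l² + 1 = 1 + 2*l²)
1/(c(T(10, -9)) + k(t(-1, -8))) = 1/((⅓)*0² + (1 + 2*5²)) = 1/((⅓)*0 + (1 + 2*25)) = 1/(0 + (1 + 50)) = 1/(0 + 51) = 1/51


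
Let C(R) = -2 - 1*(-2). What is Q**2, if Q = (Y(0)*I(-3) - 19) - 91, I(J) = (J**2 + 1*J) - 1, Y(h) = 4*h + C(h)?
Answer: 12100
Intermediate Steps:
C(R) = 0 (C(R) = -2 + 2 = 0)
Y(h) = 4*h (Y(h) = 4*h + 0 = 4*h)
I(J) = -1 + J + J**2 (I(J) = (J**2 + J) - 1 = (J + J**2) - 1 = -1 + J + J**2)
Q = -110 (Q = ((4*0)*(-1 - 3 + (-3)**2) - 19) - 91 = (0*(-1 - 3 + 9) - 19) - 91 = (0*5 - 19) - 91 = (0 - 19) - 91 = -19 - 91 = -110)
Q**2 = (-110)**2 = 12100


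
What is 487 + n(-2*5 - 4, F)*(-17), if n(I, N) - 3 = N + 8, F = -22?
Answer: 674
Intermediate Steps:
n(I, N) = 11 + N (n(I, N) = 3 + (N + 8) = 3 + (8 + N) = 11 + N)
487 + n(-2*5 - 4, F)*(-17) = 487 + (11 - 22)*(-17) = 487 - 11*(-17) = 487 + 187 = 674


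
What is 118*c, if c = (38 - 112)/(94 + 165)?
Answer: -236/7 ≈ -33.714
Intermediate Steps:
c = -2/7 (c = -74/259 = -74*1/259 = -2/7 ≈ -0.28571)
118*c = 118*(-2/7) = -236/7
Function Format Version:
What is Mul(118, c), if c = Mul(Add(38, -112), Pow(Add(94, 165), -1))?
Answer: Rational(-236, 7) ≈ -33.714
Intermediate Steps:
c = Rational(-2, 7) (c = Mul(-74, Pow(259, -1)) = Mul(-74, Rational(1, 259)) = Rational(-2, 7) ≈ -0.28571)
Mul(118, c) = Mul(118, Rational(-2, 7)) = Rational(-236, 7)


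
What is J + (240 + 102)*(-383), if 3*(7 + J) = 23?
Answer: -392956/3 ≈ -1.3099e+5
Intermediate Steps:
J = ⅔ (J = -7 + (⅓)*23 = -7 + 23/3 = ⅔ ≈ 0.66667)
J + (240 + 102)*(-383) = ⅔ + (240 + 102)*(-383) = ⅔ + 342*(-383) = ⅔ - 130986 = -392956/3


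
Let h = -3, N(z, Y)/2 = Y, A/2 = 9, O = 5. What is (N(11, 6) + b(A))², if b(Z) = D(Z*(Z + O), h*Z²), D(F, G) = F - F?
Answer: 144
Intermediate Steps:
A = 18 (A = 2*9 = 18)
N(z, Y) = 2*Y
D(F, G) = 0
b(Z) = 0
(N(11, 6) + b(A))² = (2*6 + 0)² = (12 + 0)² = 12² = 144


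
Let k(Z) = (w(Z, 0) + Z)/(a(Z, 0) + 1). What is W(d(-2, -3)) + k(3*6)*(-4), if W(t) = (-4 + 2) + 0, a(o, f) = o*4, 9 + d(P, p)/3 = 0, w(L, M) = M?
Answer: -218/73 ≈ -2.9863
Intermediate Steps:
d(P, p) = -27 (d(P, p) = -27 + 3*0 = -27 + 0 = -27)
a(o, f) = 4*o
W(t) = -2 (W(t) = -2 + 0 = -2)
k(Z) = Z/(1 + 4*Z) (k(Z) = (0 + Z)/(4*Z + 1) = Z/(1 + 4*Z))
W(d(-2, -3)) + k(3*6)*(-4) = -2 + ((3*6)/(1 + 4*(3*6)))*(-4) = -2 + (18/(1 + 4*18))*(-4) = -2 + (18/(1 + 72))*(-4) = -2 + (18/73)*(-4) = -2 - 72/73 = -218/73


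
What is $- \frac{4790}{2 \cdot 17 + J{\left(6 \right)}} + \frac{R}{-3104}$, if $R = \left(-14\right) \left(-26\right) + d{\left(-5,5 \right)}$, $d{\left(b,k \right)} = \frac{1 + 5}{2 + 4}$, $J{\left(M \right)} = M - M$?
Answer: $- \frac{7440285}{52768} \approx -141.0$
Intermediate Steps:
$J{\left(M \right)} = 0$
$d{\left(b,k \right)} = 1$ ($d{\left(b,k \right)} = \frac{6}{6} = 6 \cdot \frac{1}{6} = 1$)
$R = 365$ ($R = \left(-14\right) \left(-26\right) + 1 = 364 + 1 = 365$)
$- \frac{4790}{2 \cdot 17 + J{\left(6 \right)}} + \frac{R}{-3104} = - \frac{4790}{2 \cdot 17 + 0} + \frac{365}{-3104} = - \frac{4790}{34 + 0} + 365 \left(- \frac{1}{3104}\right) = - \frac{4790}{34} - \frac{365}{3104} = \left(-4790\right) \frac{1}{34} - \frac{365}{3104} = - \frac{2395}{17} - \frac{365}{3104} = - \frac{7440285}{52768}$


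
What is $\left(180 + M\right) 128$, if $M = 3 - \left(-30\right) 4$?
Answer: $38784$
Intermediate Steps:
$M = 123$ ($M = 3 - -120 = 3 + 120 = 123$)
$\left(180 + M\right) 128 = \left(180 + 123\right) 128 = 303 \cdot 128 = 38784$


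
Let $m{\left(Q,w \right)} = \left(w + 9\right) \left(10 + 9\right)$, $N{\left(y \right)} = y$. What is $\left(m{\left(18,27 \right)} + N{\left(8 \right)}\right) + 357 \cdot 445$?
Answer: $159557$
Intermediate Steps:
$m{\left(Q,w \right)} = 171 + 19 w$ ($m{\left(Q,w \right)} = \left(9 + w\right) 19 = 171 + 19 w$)
$\left(m{\left(18,27 \right)} + N{\left(8 \right)}\right) + 357 \cdot 445 = \left(\left(171 + 19 \cdot 27\right) + 8\right) + 357 \cdot 445 = \left(\left(171 + 513\right) + 8\right) + 158865 = \left(684 + 8\right) + 158865 = 692 + 158865 = 159557$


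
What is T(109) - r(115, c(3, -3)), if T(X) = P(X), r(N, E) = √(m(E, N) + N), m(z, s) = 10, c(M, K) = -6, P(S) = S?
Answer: 109 - 5*√5 ≈ 97.820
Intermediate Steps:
r(N, E) = √(10 + N)
T(X) = X
T(109) - r(115, c(3, -3)) = 109 - √(10 + 115) = 109 - √125 = 109 - 5*√5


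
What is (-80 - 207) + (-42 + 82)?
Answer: -247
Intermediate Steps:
(-80 - 207) + (-42 + 82) = -287 + 40 = -247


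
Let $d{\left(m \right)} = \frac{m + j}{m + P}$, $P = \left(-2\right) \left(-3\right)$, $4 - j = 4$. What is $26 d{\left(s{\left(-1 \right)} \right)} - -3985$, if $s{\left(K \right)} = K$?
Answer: $\frac{19899}{5} \approx 3979.8$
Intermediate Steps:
$j = 0$ ($j = 4 - 4 = 0$)
$P = 6$
$d{\left(m \right)} = \frac{m}{6 + m}$ ($d{\left(m \right)} = \frac{m + 0}{m + 6} = \frac{m}{6 + m}$)
$26 d{\left(s{\left(-1 \right)} \right)} - -3985 = 26 \left(- \frac{1}{6 - 1}\right) - -3985 = 26 \left(- \frac{1}{5}\right) + 3985 = - \frac{26}{5} + 3985 = \frac{19899}{5}$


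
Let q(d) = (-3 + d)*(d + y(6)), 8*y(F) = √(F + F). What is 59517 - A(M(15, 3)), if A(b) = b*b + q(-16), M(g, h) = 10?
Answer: 59113 + 19*√3/4 ≈ 59121.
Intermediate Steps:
y(F) = √2*√F/8 (y(F) = √(F + F)/8 = √(2*F)/8 = (√2*√F)/8 = √2*√F/8)
q(d) = (-3 + d)*(d + √3/4) (q(d) = (-3 + d)*(d + √2*√6/8) = (-3 + d)*(d + √3/4))
A(b) = 304 + b² - 19*√3/4 (A(b) = b*b + ((-16)² - 3*(-16) - 3*√3/4 + (¼)*(-16)*√3) = b² + (256 + 48 - 3*√3/4 - 4*√3) = b² + (304 - 19*√3/4) = 304 + b² - 19*√3/4)
59517 - A(M(15, 3)) = 59517 - (304 + 10² - 19*√3/4) = 59517 - (304 + 100 - 19*√3/4) = 59517 - (404 - 19*√3/4) = 59517 + (-404 + 19*√3/4) = 59113 + 19*√3/4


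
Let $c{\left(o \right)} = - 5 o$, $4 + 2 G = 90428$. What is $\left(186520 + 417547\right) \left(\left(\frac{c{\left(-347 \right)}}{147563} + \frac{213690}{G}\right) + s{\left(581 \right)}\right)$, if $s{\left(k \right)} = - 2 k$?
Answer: $- \frac{2331943070626568297}{3335809178} \approx -6.9906 \cdot 10^{8}$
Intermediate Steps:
$G = 45212$ ($G = -2 + \frac{1}{2} \cdot 90428 = -2 + 45214 = 45212$)
$\left(186520 + 417547\right) \left(\left(\frac{c{\left(-347 \right)}}{147563} + \frac{213690}{G}\right) + s{\left(581 \right)}\right) = \left(186520 + 417547\right) \left(\left(\frac{\left(-5\right) \left(-347\right)}{147563} + \frac{213690}{45212}\right) - 1162\right) = 604067 \left(\left(1735 \cdot \frac{1}{147563} + 213690 \cdot \frac{1}{45212}\right) - 1162\right) = 604067 \left(\left(\frac{1735}{147563} + \frac{106845}{22606}\right) - 1162\right) = 604067 \left(\frac{15805590145}{3335809178} - 1162\right) = 604067 \left(- \frac{3860404674691}{3335809178}\right) = - \frac{2331943070626568297}{3335809178}$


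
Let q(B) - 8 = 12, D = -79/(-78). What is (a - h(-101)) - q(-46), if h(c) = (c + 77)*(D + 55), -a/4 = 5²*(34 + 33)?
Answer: -69884/13 ≈ -5375.7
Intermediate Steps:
D = 79/78 (D = -79*(-1/78) = 79/78 ≈ 1.0128)
q(B) = 20 (q(B) = 8 + 12 = 20)
a = -6700 (a = -4*5²*(34 + 33) = -100*67 = -4*1675 = -6700)
h(c) = 336413/78 + 4369*c/78 (h(c) = (c + 77)*(79/78 + 55) = (77 + c)*(4369/78) = 336413/78 + 4369*c/78)
(a - h(-101)) - q(-46) = (-6700 - (336413/78 + (4369/78)*(-101))) - 1*20 = (-6700 - (336413/78 - 441269/78)) - 20 = (-6700 - 1*(-17476/13)) - 20 = (-6700 + 17476/13) - 20 = -69624/13 - 20 = -69884/13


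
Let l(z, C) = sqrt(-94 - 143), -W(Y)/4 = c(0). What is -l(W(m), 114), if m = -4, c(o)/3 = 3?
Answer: -I*sqrt(237) ≈ -15.395*I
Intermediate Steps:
c(o) = 9 (c(o) = 3*3 = 9)
W(Y) = -36 (W(Y) = -4*9 = -36)
l(z, C) = I*sqrt(237) (l(z, C) = sqrt(-237) = I*sqrt(237))
-l(W(m), 114) = -I*sqrt(237)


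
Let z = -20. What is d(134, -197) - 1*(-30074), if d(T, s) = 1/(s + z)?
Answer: 6526057/217 ≈ 30074.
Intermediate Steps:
d(T, s) = 1/(-20 + s) (d(T, s) = 1/(s - 20) = 1/(-20 + s))
d(134, -197) - 1*(-30074) = 1/(-20 - 197) - 1*(-30074) = 1/(-217) + 30074 = -1/217 + 30074 = 6526057/217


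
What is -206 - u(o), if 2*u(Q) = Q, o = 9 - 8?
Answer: -413/2 ≈ -206.50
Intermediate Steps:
o = 1
u(Q) = Q/2
-206 - u(o) = -206 - 1/2 = -413/2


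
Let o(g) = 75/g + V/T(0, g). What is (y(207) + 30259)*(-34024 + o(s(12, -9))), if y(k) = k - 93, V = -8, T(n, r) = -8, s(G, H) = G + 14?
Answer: -26865617079/26 ≈ -1.0333e+9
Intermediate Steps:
s(G, H) = 14 + G
y(k) = -93 + k
o(g) = 1 + 75/g (o(g) = 75/g - 8/(-8) = 75/g - 8*(-1/8) = 75/g + 1 = 1 + 75/g)
(y(207) + 30259)*(-34024 + o(s(12, -9))) = ((-93 + 207) + 30259)*(-34024 + (75 + (14 + 12))/(14 + 12)) = (114 + 30259)*(-34024 + (75 + 26)/26) = 30373*(-34024 + (1/26)*101) = 30373*(-34024 + 101/26) = 30373*(-884523/26) = -26865617079/26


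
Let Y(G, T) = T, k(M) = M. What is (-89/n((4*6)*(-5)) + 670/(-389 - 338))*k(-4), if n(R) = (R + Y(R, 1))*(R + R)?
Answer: 19199903/5190780 ≈ 3.6988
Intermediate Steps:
n(R) = 2*R*(1 + R) (n(R) = (R + 1)*(R + R) = (1 + R)*(2*R) = 2*R*(1 + R))
(-89/n((4*6)*(-5)) + 670/(-389 - 338))*k(-4) = (-89*(-1/(240*(1 + (4*6)*(-5)))) + 670/(-389 - 338))*(-4) = (-89*(-1/(240*(1 + 24*(-5)))) + 670/(-727))*(-4) = (-89*(-1/(240*(1 - 120))) + 670*(-1/727))*(-4) = (-89/(2*(-120)*(-119)) - 670/727)*(-4) = (-89/28560 - 670/727)*(-4) = -19199903/20763120*(-4) = 19199903/5190780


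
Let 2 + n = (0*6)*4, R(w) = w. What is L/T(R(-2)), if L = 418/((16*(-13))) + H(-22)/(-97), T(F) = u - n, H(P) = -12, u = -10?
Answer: 19025/80704 ≈ 0.23574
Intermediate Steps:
n = -2 (n = -2 + (0*6)*4 = -2 + 0*4 = -2 + 0 = -2)
T(F) = -8 (T(F) = -10 - 1*(-2) = -10 + 2 = -8)
L = -19025/10088 (L = 418/((16*(-13))) - 12/(-97) = 418/(-208) - 12*(-1/97) = 418*(-1/208) + 12/97 = -209/104 + 12/97 = -19025/10088 ≈ -1.8859)
L/T(R(-2)) = -19025/10088/(-8) = -19025/10088*(-⅛) = 19025/80704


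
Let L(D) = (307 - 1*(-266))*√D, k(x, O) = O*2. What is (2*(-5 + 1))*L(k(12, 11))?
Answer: -4584*√22 ≈ -21501.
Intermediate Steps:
k(x, O) = 2*O
L(D) = 573*√D (L(D) = (307 + 266)*√D = 573*√D)
(2*(-5 + 1))*L(k(12, 11)) = (2*(-5 + 1))*(573*√(2*11)) = (2*(-4))*(573*√22) = -4584*√22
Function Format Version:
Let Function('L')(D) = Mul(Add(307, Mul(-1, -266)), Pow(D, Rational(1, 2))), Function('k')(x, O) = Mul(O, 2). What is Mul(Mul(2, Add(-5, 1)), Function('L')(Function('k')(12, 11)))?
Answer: Mul(-4584, Pow(22, Rational(1, 2))) ≈ -21501.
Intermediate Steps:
Function('k')(x, O) = Mul(2, O)
Function('L')(D) = Mul(573, Pow(D, Rational(1, 2))) (Function('L')(D) = Mul(Add(307, 266), Pow(D, Rational(1, 2))) = Mul(573, Pow(D, Rational(1, 2))))
Mul(Mul(2, Add(-5, 1)), Function('L')(Function('k')(12, 11))) = Mul(Mul(2, Add(-5, 1)), Mul(573, Pow(Mul(2, 11), Rational(1, 2)))) = Mul(Mul(2, -4), Mul(573, Pow(22, Rational(1, 2)))) = Mul(-8, Mul(573, Pow(22, Rational(1, 2)))) = Mul(-4584, Pow(22, Rational(1, 2)))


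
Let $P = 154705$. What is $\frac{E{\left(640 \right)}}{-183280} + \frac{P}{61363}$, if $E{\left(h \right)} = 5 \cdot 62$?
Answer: $\frac{2833530987}{1124661064} \approx 2.5195$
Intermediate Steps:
$E{\left(h \right)} = 310$
$\frac{E{\left(640 \right)}}{-183280} + \frac{P}{61363} = \frac{310}{-183280} + \frac{154705}{61363} = 310 \left(- \frac{1}{183280}\right) + 154705 \cdot \frac{1}{61363} = - \frac{31}{18328} + \frac{154705}{61363} = \frac{2833530987}{1124661064}$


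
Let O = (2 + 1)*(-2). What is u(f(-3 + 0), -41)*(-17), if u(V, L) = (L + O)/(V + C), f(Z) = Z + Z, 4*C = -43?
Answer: -3196/67 ≈ -47.701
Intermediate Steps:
O = -6 (O = 3*(-2) = -6)
C = -43/4 (C = (1/4)*(-43) = -43/4 ≈ -10.750)
f(Z) = 2*Z
u(V, L) = (-6 + L)/(-43/4 + V) (u(V, L) = (L - 6)/(V - 43/4) = (-6 + L)/(-43/4 + V))
u(f(-3 + 0), -41)*(-17) = (4*(-6 - 41)/(-43 + 4*(2*(-3 + 0))))*(-17) = (4*(-47)/(-43 + 4*(2*(-3))))*(-17) = (4*(-47)/(-43 + 4*(-6)))*(-17) = (4*(-47)/(-43 - 24))*(-17) = (4*(-47)/(-67))*(-17) = (4*(-1/67)*(-47))*(-17) = (188/67)*(-17) = -3196/67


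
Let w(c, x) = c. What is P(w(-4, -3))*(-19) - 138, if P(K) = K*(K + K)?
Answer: -746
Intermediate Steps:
P(K) = 2*K² (P(K) = K*(2*K) = 2*K²)
P(w(-4, -3))*(-19) - 138 = (2*(-4)²)*(-19) - 138 = (2*16)*(-19) - 138 = 32*(-19) - 138 = -608 - 138 = -746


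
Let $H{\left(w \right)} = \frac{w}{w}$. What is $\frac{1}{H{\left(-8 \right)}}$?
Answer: $1$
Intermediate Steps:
$H{\left(w \right)} = 1$
$\frac{1}{H{\left(-8 \right)}} = 1^{-1} = 1$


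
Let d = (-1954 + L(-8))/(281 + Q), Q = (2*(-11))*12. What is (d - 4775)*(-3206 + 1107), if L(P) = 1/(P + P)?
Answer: 2791806435/272 ≈ 1.0264e+7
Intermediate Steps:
L(P) = 1/(2*P)
Q = -264 (Q = -22*12 = -264)
d = -31265/272 (d = (-1954 + (1/2)/(-8))/(281 - 264) = (-1954 + (1/2)*(-1/8))/17 = (-1954 - 1/16)*(1/17) = -31265/16*1/17 = -31265/272 ≈ -114.94)
(d - 4775)*(-3206 + 1107) = (-31265/272 - 4775)*(-3206 + 1107) = -1330065/272*(-2099) = 2791806435/272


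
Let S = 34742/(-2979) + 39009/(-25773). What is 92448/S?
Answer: -2365983667872/337204459 ≈ -7016.5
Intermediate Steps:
S = -337204459/25592589 (S = 34742*(-1/2979) + 39009*(-1/25773) = -34742/2979 - 13003/8591 = -337204459/25592589 ≈ -13.176)
92448/S = 92448/(-337204459/25592589) = 92448*(-25592589/337204459) = -2365983667872/337204459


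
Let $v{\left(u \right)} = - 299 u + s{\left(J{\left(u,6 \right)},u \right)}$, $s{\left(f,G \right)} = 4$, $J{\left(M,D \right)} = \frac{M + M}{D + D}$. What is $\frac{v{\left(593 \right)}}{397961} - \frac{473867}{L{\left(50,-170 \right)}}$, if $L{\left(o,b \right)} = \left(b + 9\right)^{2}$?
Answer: $- \frac{193176456250}{10315547081} \approx -18.727$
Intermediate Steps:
$L{\left(o,b \right)} = \left(9 + b\right)^{2}$
$J{\left(M,D \right)} = \frac{M}{D}$ ($J{\left(M,D \right)} = \frac{2 M}{2 D} = 2 M \frac{1}{2 D} = \frac{M}{D}$)
$v{\left(u \right)} = 4 - 299 u$ ($v{\left(u \right)} = - 299 u + 4 = 4 - 299 u$)
$\frac{v{\left(593 \right)}}{397961} - \frac{473867}{L{\left(50,-170 \right)}} = \frac{4 - 177307}{397961} - \frac{473867}{\left(9 - 170\right)^{2}} = \left(4 - 177307\right) \frac{1}{397961} - \frac{473867}{\left(-161\right)^{2}} = \left(-177303\right) \frac{1}{397961} - \frac{473867}{25921} = - \frac{177303}{397961} - \frac{473867}{25921} = - \frac{193176456250}{10315547081}$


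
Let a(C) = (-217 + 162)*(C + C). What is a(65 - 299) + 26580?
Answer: 52320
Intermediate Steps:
a(C) = -110*C
a(65 - 299) + 26580 = -110*(65 - 299) + 26580 = -110*(-234) + 26580 = 25740 + 26580 = 52320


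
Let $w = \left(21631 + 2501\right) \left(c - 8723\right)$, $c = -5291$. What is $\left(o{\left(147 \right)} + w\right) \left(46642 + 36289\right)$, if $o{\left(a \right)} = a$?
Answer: $-28046078369631$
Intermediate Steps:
$w = -338185848$ ($w = \left(21631 + 2501\right) \left(-5291 - 8723\right) = 24132 \left(-14014\right) = -338185848$)
$\left(o{\left(147 \right)} + w\right) \left(46642 + 36289\right) = \left(147 - 338185848\right) \left(46642 + 36289\right) = \left(-338185701\right) 82931 = -28046078369631$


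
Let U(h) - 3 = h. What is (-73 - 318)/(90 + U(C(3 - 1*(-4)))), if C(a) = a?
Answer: -391/100 ≈ -3.9100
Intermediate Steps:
U(h) = 3 + h
(-73 - 318)/(90 + U(C(3 - 1*(-4)))) = (-73 - 318)/(90 + (3 + (3 - 1*(-4)))) = -391/(90 + (3 + (3 + 4))) = -391/(90 + (3 + 7)) = -391/(90 + 10) = -391/100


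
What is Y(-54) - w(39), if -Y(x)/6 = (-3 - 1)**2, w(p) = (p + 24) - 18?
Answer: -141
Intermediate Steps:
w(p) = 6 + p (w(p) = (24 + p) - 18 = 6 + p)
Y(x) = -96 (Y(x) = -6*(-3 - 1)**2 = -6*(-4)**2 = -6*16 = -96)
Y(-54) - w(39) = -96 - (6 + 39) = -96 - 1*45 = -96 - 45 = -141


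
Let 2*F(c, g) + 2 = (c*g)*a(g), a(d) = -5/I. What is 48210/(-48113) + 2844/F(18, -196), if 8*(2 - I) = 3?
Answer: -20534646/42964909 ≈ -0.47794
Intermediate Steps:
I = 13/8 (I = 2 - 1/8*3 = 2 - 3/8 = 13/8 ≈ 1.6250)
a(d) = -40/13 (a(d) = -5/13/8 = -5*8/13 = -40/13)
F(c, g) = -1 - 20*c*g/13 (F(c, g) = -1 + ((c*g)*(-40/13))/2 = -1 + (-40*c*g/13)/2 = -1 - 20*c*g/13)
48210/(-48113) + 2844/F(18, -196) = 48210/(-48113) + 2844/(-1 - 20/13*18*(-196)) = 48210*(-1/48113) + 2844/(-1 + 70560/13) = -48210/48113 + 2844/(70547/13) = -48210/48113 + 2844*(13/70547) = -48210/48113 + 468/893 = -20534646/42964909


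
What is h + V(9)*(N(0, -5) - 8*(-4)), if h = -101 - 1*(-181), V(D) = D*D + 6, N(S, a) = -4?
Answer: 2516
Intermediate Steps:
V(D) = 6 + D² (V(D) = D² + 6 = 6 + D²)
h = 80 (h = -101 + 181 = 80)
h + V(9)*(N(0, -5) - 8*(-4)) = 80 + (6 + 9²)*(-4 - 8*(-4)) = 80 + (6 + 81)*(-4 + 32) = 80 + 87*28 = 80 + 2436 = 2516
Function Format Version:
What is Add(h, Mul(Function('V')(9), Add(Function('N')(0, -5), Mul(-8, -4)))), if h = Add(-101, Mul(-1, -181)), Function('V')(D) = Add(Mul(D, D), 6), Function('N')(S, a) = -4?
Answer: 2516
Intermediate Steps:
Function('V')(D) = Add(6, Pow(D, 2)) (Function('V')(D) = Add(Pow(D, 2), 6) = Add(6, Pow(D, 2)))
h = 80 (h = Add(-101, 181) = 80)
Add(h, Mul(Function('V')(9), Add(Function('N')(0, -5), Mul(-8, -4)))) = Add(80, Mul(Add(6, Pow(9, 2)), Add(-4, Mul(-8, -4)))) = Add(80, Mul(Add(6, 81), Add(-4, 32))) = Add(80, Mul(87, 28)) = Add(80, 2436) = 2516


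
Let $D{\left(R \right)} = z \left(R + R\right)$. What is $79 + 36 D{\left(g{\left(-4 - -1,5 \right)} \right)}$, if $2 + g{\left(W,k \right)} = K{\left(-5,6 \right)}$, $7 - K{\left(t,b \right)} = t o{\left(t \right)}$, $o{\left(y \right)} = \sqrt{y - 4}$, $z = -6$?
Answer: $-2081 - 6480 i \approx -2081.0 - 6480.0 i$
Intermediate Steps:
$o{\left(y \right)} = \sqrt{-4 + y}$
$K{\left(t,b \right)} = 7 - t \sqrt{-4 + t}$
$g{\left(W,k \right)} = 5 + 15 i$ ($g{\left(W,k \right)} = -2 + \left(7 - - 5 \sqrt{-4 - 5}\right) = -2 + \left(7 - - 5 \sqrt{-9}\right) = -2 + \left(7 - - 5 \cdot 3 i\right) = -2 + \left(7 + 15 i\right) = 5 + 15 i$)
$D{\left(R \right)} = - 12 R$ ($D{\left(R \right)} = - 6 \left(R + R\right) = - 6 \cdot 2 R = - 12 R$)
$79 + 36 D{\left(g{\left(-4 - -1,5 \right)} \right)} = 79 + 36 \left(- 12 \left(5 + 15 i\right)\right) = 79 + 36 \left(-60 - 180 i\right) = 79 - \left(2160 + 6480 i\right) = -2081 - 6480 i$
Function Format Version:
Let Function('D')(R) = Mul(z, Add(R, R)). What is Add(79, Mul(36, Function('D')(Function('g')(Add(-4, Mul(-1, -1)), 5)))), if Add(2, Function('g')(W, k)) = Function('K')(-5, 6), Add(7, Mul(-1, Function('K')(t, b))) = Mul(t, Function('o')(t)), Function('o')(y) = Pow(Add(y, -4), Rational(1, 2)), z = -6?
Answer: Add(-2081, Mul(-6480, I)) ≈ Add(-2081.0, Mul(-6480.0, I))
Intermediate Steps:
Function('o')(y) = Pow(Add(-4, y), Rational(1, 2))
Function('K')(t, b) = Add(7, Mul(-1, t, Pow(Add(-4, t), Rational(1, 2)))) (Function('K')(t, b) = Add(7, Mul(-1, Mul(t, Pow(Add(-4, t), Rational(1, 2))))) = Add(7, Mul(-1, t, Pow(Add(-4, t), Rational(1, 2)))))
Function('g')(W, k) = Add(5, Mul(15, I)) (Function('g')(W, k) = Add(-2, Add(7, Mul(-1, -5, Pow(Add(-4, -5), Rational(1, 2))))) = Add(-2, Add(7, Mul(-1, -5, Pow(-9, Rational(1, 2))))) = Add(-2, Add(7, Mul(-1, -5, Mul(3, I)))) = Add(-2, Add(7, Mul(15, I))) = Add(5, Mul(15, I)))
Function('D')(R) = Mul(-12, R) (Function('D')(R) = Mul(-6, Add(R, R)) = Mul(-6, Mul(2, R)) = Mul(-12, R))
Add(79, Mul(36, Function('D')(Function('g')(Add(-4, Mul(-1, -1)), 5)))) = Add(79, Mul(36, Mul(-12, Add(5, Mul(15, I))))) = Add(79, Mul(36, Add(-60, Mul(-180, I)))) = Add(79, Add(-2160, Mul(-6480, I))) = Add(-2081, Mul(-6480, I))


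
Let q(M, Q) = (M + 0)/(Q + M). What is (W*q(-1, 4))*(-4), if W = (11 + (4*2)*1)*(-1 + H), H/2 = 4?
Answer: 532/3 ≈ 177.33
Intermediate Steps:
H = 8 (H = 2*4 = 8)
q(M, Q) = M/(M + Q)
W = 133 (W = (11 + (4*2)*1)*(-1 + 8) = (11 + 8*1)*7 = (11 + 8)*7 = 19*7 = 133)
(W*q(-1, 4))*(-4) = (133*(-1/(-1 + 4)))*(-4) = (133*(-1/3))*(-4) = (133*(-1*⅓))*(-4) = (133*(-⅓))*(-4) = -133/3*(-4) = 532/3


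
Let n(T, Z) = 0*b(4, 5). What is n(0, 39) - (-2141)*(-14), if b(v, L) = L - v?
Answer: -29974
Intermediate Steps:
n(T, Z) = 0 (n(T, Z) = 0*(5 - 1*4) = 0*(5 - 4) = 0*1 = 0)
n(0, 39) - (-2141)*(-14) = 0 - (-2141)*(-14) = 0 - 1*29974 = 0 - 29974 = -29974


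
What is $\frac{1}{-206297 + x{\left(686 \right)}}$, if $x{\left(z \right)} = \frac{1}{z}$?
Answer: $- \frac{686}{141519741} \approx -4.8474 \cdot 10^{-6}$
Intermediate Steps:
$\frac{1}{-206297 + x{\left(686 \right)}} = \frac{1}{-206297 + \frac{1}{686}} = \frac{1}{- \frac{141519741}{686}} = - \frac{686}{141519741}$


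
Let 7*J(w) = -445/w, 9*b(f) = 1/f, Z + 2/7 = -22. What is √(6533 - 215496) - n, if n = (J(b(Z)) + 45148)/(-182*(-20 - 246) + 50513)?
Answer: -2837032/4847325 + I*√208963 ≈ -0.58528 + 457.12*I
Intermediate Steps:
Z = -156/7 (Z = -2/7 - 22 = -156/7 ≈ -22.286)
b(f) = 1/(9*f)
J(w) = -445/(7*w) (J(w) = (-445/w)/7 = -445/(7*w))
n = 2837032/4847325 (n = (-445/(7*(1/(9*(-156/7)))) + 45148)/(-182*(-20 - 246) + 50513) = (-445/(7*((⅑)*(-7/156))) + 45148)/(-182*(-266) + 50513) = (-445/(7*(-7/1404)) + 45148)/(48412 + 50513) = (-445/7*(-1404/7) + 45148)/98925 = (624780/49 + 45148)*(1/98925) = (2837032/49)*(1/98925) = 2837032/4847325 ≈ 0.58528)
√(6533 - 215496) - n = √(6533 - 215496) - 1*2837032/4847325 = √(-208963) - 2837032/4847325 = I*√208963 - 2837032/4847325 = -2837032/4847325 + I*√208963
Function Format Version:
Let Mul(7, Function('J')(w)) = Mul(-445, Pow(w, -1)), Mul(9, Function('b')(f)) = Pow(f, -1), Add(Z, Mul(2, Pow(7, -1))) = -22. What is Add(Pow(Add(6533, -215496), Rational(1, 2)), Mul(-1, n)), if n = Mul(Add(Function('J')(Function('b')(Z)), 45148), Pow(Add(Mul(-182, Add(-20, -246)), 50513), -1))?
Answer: Add(Rational(-2837032, 4847325), Mul(I, Pow(208963, Rational(1, 2)))) ≈ Add(-0.58528, Mul(457.12, I))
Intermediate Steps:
Z = Rational(-156, 7) (Z = Add(Rational(-2, 7), -22) = Rational(-156, 7) ≈ -22.286)
Function('b')(f) = Mul(Rational(1, 9), Pow(f, -1))
Function('J')(w) = Mul(Rational(-445, 7), Pow(w, -1)) (Function('J')(w) = Mul(Rational(1, 7), Mul(-445, Pow(w, -1))) = Mul(Rational(-445, 7), Pow(w, -1)))
n = Rational(2837032, 4847325) (n = Mul(Add(Mul(Rational(-445, 7), Pow(Mul(Rational(1, 9), Pow(Rational(-156, 7), -1)), -1)), 45148), Pow(Add(Mul(-182, Add(-20, -246)), 50513), -1)) = Mul(Add(Mul(Rational(-445, 7), Pow(Mul(Rational(1, 9), Rational(-7, 156)), -1)), 45148), Pow(Add(Mul(-182, -266), 50513), -1)) = Mul(Add(Mul(Rational(-445, 7), Pow(Rational(-7, 1404), -1)), 45148), Pow(Add(48412, 50513), -1)) = Mul(Add(Mul(Rational(-445, 7), Rational(-1404, 7)), 45148), Pow(98925, -1)) = Mul(Add(Rational(624780, 49), 45148), Rational(1, 98925)) = Mul(Rational(2837032, 49), Rational(1, 98925)) = Rational(2837032, 4847325) ≈ 0.58528)
Add(Pow(Add(6533, -215496), Rational(1, 2)), Mul(-1, n)) = Add(Pow(Add(6533, -215496), Rational(1, 2)), Mul(-1, Rational(2837032, 4847325))) = Add(Pow(-208963, Rational(1, 2)), Rational(-2837032, 4847325)) = Add(Mul(I, Pow(208963, Rational(1, 2))), Rational(-2837032, 4847325)) = Add(Rational(-2837032, 4847325), Mul(I, Pow(208963, Rational(1, 2))))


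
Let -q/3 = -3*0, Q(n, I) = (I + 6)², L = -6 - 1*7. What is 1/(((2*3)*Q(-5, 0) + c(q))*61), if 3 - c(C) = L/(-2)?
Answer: 2/25925 ≈ 7.7146e-5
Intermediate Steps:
L = -13 (L = -6 - 7 = -13)
Q(n, I) = (6 + I)²
q = 0 (q = -(-9)*0 = -3*0 = 0)
c(C) = -7/2 (c(C) = 3 - (-13)/(-2) = 3 - (-13)*(-1)/2 = 3 - 1*13/2 = 3 - 13/2 = -7/2)
1/(((2*3)*Q(-5, 0) + c(q))*61) = 1/(((2*3)*(6 + 0)² - 7/2)*61) = 1/((6*6² - 7/2)*61) = 1/((6*36 - 7/2)*61) = 1/((216 - 7/2)*61) = 1/((425/2)*61) = 1/(25925/2) = 2/25925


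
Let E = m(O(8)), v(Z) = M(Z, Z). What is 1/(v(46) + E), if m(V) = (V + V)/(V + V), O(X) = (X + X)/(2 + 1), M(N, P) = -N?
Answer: -1/45 ≈ -0.022222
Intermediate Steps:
v(Z) = -Z
O(X) = 2*X/3 (O(X) = (2*X)/3 = (2*X)*(1/3) = 2*X/3)
m(V) = 1 (m(V) = (2*V)/((2*V)) = (2*V)*(1/(2*V)) = 1)
E = 1
1/(v(46) + E) = 1/(-1*46 + 1) = 1/(-46 + 1) = 1/(-45) = -1/45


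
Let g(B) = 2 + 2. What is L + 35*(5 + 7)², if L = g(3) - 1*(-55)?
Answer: 5099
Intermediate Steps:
g(B) = 4
L = 59 (L = 4 - 1*(-55) = 4 + 55 = 59)
L + 35*(5 + 7)² = 59 + 35*(5 + 7)² = 59 + 35*12² = 59 + 35*144 = 59 + 5040 = 5099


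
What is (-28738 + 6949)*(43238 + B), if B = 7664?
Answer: -1109103678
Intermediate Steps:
(-28738 + 6949)*(43238 + B) = (-28738 + 6949)*(43238 + 7664) = -21789*50902 = -1109103678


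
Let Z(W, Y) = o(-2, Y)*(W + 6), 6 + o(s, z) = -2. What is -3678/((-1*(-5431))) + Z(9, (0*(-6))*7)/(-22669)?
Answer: -82724862/123115339 ≈ -0.67193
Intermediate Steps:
o(s, z) = -8 (o(s, z) = -6 - 2 = -8)
Z(W, Y) = -48 - 8*W (Z(W, Y) = -8*(W + 6) = -8*(6 + W) = -48 - 8*W)
-3678/((-1*(-5431))) + Z(9, (0*(-6))*7)/(-22669) = -3678/((-1*(-5431))) + (-48 - 8*9)/(-22669) = -3678/5431 + (-48 - 72)*(-1/22669) = -3678*1/5431 - 120*(-1/22669) = -3678/5431 + 120/22669 = -82724862/123115339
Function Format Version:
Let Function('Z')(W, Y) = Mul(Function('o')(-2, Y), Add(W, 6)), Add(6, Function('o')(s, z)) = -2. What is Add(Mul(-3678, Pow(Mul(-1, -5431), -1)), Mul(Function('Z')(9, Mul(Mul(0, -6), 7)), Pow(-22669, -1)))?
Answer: Rational(-82724862, 123115339) ≈ -0.67193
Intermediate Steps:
Function('o')(s, z) = -8 (Function('o')(s, z) = Add(-6, -2) = -8)
Function('Z')(W, Y) = Add(-48, Mul(-8, W)) (Function('Z')(W, Y) = Mul(-8, Add(W, 6)) = Mul(-8, Add(6, W)) = Add(-48, Mul(-8, W)))
Add(Mul(-3678, Pow(Mul(-1, -5431), -1)), Mul(Function('Z')(9, Mul(Mul(0, -6), 7)), Pow(-22669, -1))) = Add(Mul(-3678, Pow(Mul(-1, -5431), -1)), Mul(Add(-48, Mul(-8, 9)), Pow(-22669, -1))) = Add(Mul(-3678, Pow(5431, -1)), Mul(Add(-48, -72), Rational(-1, 22669))) = Add(Mul(-3678, Rational(1, 5431)), Mul(-120, Rational(-1, 22669))) = Add(Rational(-3678, 5431), Rational(120, 22669)) = Rational(-82724862, 123115339)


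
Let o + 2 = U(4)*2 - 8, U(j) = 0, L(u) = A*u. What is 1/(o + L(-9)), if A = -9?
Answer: 1/71 ≈ 0.014085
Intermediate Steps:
L(u) = -9*u
o = -10 (o = -2 + (0*2 - 8) = -2 + (0 - 8) = -2 - 8 = -10)
1/(o + L(-9)) = 1/(-10 - 9*(-9)) = 1/(-10 + 81) = 1/71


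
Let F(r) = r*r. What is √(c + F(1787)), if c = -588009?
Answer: 4*√162835 ≈ 1614.1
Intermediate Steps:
F(r) = r²
√(c + F(1787)) = √(-588009 + 1787²) = √(-588009 + 3193369) = √2605360 = 4*√162835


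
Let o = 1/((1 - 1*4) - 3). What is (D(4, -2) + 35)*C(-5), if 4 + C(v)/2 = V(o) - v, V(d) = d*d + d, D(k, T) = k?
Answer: 403/6 ≈ 67.167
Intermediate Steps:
o = -⅙ (o = 1/((1 - 4) - 3) = 1/(-3 - 3) = 1/(-6) = -⅙ ≈ -0.16667)
V(d) = d + d² (V(d) = d² + d = d + d²)
C(v) = -149/18 - 2*v (C(v) = -8 + 2*(-(1 - ⅙)/6 - v) = -8 + 2*(-⅙*⅚ - v) = -8 + 2*(-5/36 - v) = -8 + (-5/18 - 2*v) = -149/18 - 2*v)
(D(4, -2) + 35)*C(-5) = (4 + 35)*(-149/18 - 2*(-5)) = 39*(-149/18 + 10) = 39*(31/18) = 403/6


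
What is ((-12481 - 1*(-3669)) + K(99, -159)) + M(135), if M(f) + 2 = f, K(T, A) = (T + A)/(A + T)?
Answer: -8678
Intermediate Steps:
K(T, A) = 1 (K(T, A) = (A + T)/(A + T) = 1)
M(f) = -2 + f
((-12481 - 1*(-3669)) + K(99, -159)) + M(135) = ((-12481 - 1*(-3669)) + 1) + (-2 + 135) = ((-12481 + 3669) + 1) + 133 = (-8812 + 1) + 133 = -8811 + 133 = -8678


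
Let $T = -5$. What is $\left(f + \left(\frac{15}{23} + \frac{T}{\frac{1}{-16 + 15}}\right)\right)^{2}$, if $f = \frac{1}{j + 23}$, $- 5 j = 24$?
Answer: $\frac{142683025}{4380649} \approx 32.571$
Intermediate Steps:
$j = - \frac{24}{5}$ ($j = \left(- \frac{1}{5}\right) 24 = - \frac{24}{5} \approx -4.8$)
$f = \frac{5}{91}$ ($f = \frac{1}{- \frac{24}{5} + 23} = \frac{1}{\frac{91}{5}} = \frac{5}{91} \approx 0.054945$)
$\left(f + \left(\frac{15}{23} + \frac{T}{\frac{1}{-16 + 15}}\right)\right)^{2} = \left(\frac{5}{91} + \left(\frac{15}{23} - \frac{5}{\frac{1}{-16 + 15}}\right)\right)^{2} = \left(\frac{5}{91} - \left(- \frac{15}{23} + \frac{5}{\frac{1}{-1}}\right)\right)^{2} = \left(\frac{5}{91} - \left(- \frac{15}{23} + \frac{5}{-1}\right)\right)^{2} = \left(\frac{5}{91} + \left(\frac{15}{23} - -5\right)\right)^{2} = \left(\frac{5}{91} + \left(\frac{15}{23} + 5\right)\right)^{2} = \left(\frac{5}{91} + \frac{130}{23}\right)^{2} = \left(\frac{11945}{2093}\right)^{2} = \frac{142683025}{4380649}$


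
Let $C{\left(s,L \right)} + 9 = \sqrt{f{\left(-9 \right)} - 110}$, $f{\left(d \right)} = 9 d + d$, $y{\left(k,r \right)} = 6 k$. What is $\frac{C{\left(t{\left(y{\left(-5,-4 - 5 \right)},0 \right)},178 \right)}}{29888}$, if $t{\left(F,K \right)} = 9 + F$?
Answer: $- \frac{9}{29888} + \frac{5 i \sqrt{2}}{14944} \approx -0.00030112 + 0.00047317 i$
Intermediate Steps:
$f{\left(d \right)} = 10 d$
$C{\left(s,L \right)} = -9 + 10 i \sqrt{2}$ ($C{\left(s,L \right)} = -9 + \sqrt{10 \left(-9\right) - 110} = -9 + \sqrt{-90 - 110} = -9 + \sqrt{-200} = -9 + 10 i \sqrt{2}$)
$\frac{C{\left(t{\left(y{\left(-5,-4 - 5 \right)},0 \right)},178 \right)}}{29888} = \frac{-9 + 10 i \sqrt{2}}{29888} = \left(-9 + 10 i \sqrt{2}\right) \frac{1}{29888} = - \frac{9}{29888} + \frac{5 i \sqrt{2}}{14944}$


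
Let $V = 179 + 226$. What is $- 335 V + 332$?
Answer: $-135343$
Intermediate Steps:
$V = 405$
$- 335 V + 332 = \left(-335\right) 405 + 332 = -135675 + 332 = -135343$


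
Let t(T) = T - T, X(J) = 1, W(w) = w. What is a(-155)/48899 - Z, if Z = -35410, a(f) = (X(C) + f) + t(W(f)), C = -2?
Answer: 1731513436/48899 ≈ 35410.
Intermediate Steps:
t(T) = 0
a(f) = 1 + f (a(f) = (1 + f) + 0 = 1 + f)
a(-155)/48899 - Z = (1 - 155)/48899 - 1*(-35410) = -154*1/48899 + 35410 = -154/48899 + 35410 = 1731513436/48899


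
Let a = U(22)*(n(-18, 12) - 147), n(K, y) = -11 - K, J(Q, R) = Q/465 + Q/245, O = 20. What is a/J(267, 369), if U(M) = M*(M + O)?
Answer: -491244600/6319 ≈ -77741.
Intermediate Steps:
J(Q, R) = 142*Q/22785 (J(Q, R) = Q*(1/465) + Q*(1/245) = Q/465 + Q/245 = 142*Q/22785)
U(M) = M*(20 + M) (U(M) = M*(M + 20) = M*(20 + M))
a = -129360 (a = (22*(20 + 22))*((-11 - 1*(-18)) - 147) = (22*42)*((-11 + 18) - 147) = 924*(7 - 147) = 924*(-140) = -129360)
a/J(267, 369) = -129360/((142/22785)*267) = -129360/12638/7595 = -129360*7595/12638 = -491244600/6319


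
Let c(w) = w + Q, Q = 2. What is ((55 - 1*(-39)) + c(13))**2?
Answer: 11881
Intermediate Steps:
c(w) = 2 + w (c(w) = w + 2 = 2 + w)
((55 - 1*(-39)) + c(13))**2 = ((55 - 1*(-39)) + (2 + 13))**2 = ((55 + 39) + 15)**2 = (94 + 15)**2 = 109**2 = 11881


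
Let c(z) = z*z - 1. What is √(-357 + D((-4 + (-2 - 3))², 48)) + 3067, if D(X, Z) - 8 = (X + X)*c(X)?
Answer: 3067 + √1062371 ≈ 4097.7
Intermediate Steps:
c(z) = -1 + z² (c(z) = z² - 1 = -1 + z²)
D(X, Z) = 8 + 2*X*(-1 + X²) (D(X, Z) = 8 + (X + X)*(-1 + X²) = 8 + (2*X)*(-1 + X²) = 8 + 2*X*(-1 + X²))
√(-357 + D((-4 + (-2 - 3))², 48)) + 3067 = √(-357 + (8 - 2*(-4 + (-2 - 3))² + 2*((-4 + (-2 - 3))²)³)) + 3067 = √(-357 + (8 - 2*(-4 - 5)² + 2*((-4 - 5)²)³)) + 3067 = √(-357 + (8 - 2*(-9)² + 2*((-9)²)³)) + 3067 = √(-357 + (8 - 2*81 + 2*81³)) + 3067 = √(-357 + (8 - 162 + 2*531441)) + 3067 = √(-357 + (8 - 162 + 1062882)) + 3067 = √(-357 + 1062728) + 3067 = √1062371 + 3067 = 3067 + √1062371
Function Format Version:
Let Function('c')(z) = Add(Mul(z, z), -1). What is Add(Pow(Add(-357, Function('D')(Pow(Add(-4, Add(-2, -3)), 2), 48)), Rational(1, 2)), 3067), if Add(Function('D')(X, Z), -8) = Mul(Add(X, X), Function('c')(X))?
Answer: Add(3067, Pow(1062371, Rational(1, 2))) ≈ 4097.7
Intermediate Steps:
Function('c')(z) = Add(-1, Pow(z, 2)) (Function('c')(z) = Add(Pow(z, 2), -1) = Add(-1, Pow(z, 2)))
Function('D')(X, Z) = Add(8, Mul(2, X, Add(-1, Pow(X, 2)))) (Function('D')(X, Z) = Add(8, Mul(Add(X, X), Add(-1, Pow(X, 2)))) = Add(8, Mul(Mul(2, X), Add(-1, Pow(X, 2)))) = Add(8, Mul(2, X, Add(-1, Pow(X, 2)))))
Add(Pow(Add(-357, Function('D')(Pow(Add(-4, Add(-2, -3)), 2), 48)), Rational(1, 2)), 3067) = Add(Pow(Add(-357, Add(8, Mul(-2, Pow(Add(-4, Add(-2, -3)), 2)), Mul(2, Pow(Pow(Add(-4, Add(-2, -3)), 2), 3)))), Rational(1, 2)), 3067) = Add(Pow(Add(-357, Add(8, Mul(-2, Pow(Add(-4, -5), 2)), Mul(2, Pow(Pow(Add(-4, -5), 2), 3)))), Rational(1, 2)), 3067) = Add(Pow(Add(-357, Add(8, Mul(-2, Pow(-9, 2)), Mul(2, Pow(Pow(-9, 2), 3)))), Rational(1, 2)), 3067) = Add(Pow(Add(-357, Add(8, Mul(-2, 81), Mul(2, Pow(81, 3)))), Rational(1, 2)), 3067) = Add(Pow(Add(-357, Add(8, -162, Mul(2, 531441))), Rational(1, 2)), 3067) = Add(Pow(Add(-357, Add(8, -162, 1062882)), Rational(1, 2)), 3067) = Add(Pow(Add(-357, 1062728), Rational(1, 2)), 3067) = Add(Pow(1062371, Rational(1, 2)), 3067) = Add(3067, Pow(1062371, Rational(1, 2)))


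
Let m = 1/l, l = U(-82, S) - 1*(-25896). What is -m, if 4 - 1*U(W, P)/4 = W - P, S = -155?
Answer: -1/25620 ≈ -3.9032e-5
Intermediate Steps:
U(W, P) = 16 - 4*W + 4*P (U(W, P) = 16 - 4*(W - P) = 16 + (-4*W + 4*P) = 16 - 4*W + 4*P)
l = 25620 (l = (16 - 4*(-82) + 4*(-155)) - 1*(-25896) = (16 + 328 - 620) + 25896 = -276 + 25896 = 25620)
m = 1/25620 ≈ 3.9032e-5
-m = -1*1/25620 = -1/25620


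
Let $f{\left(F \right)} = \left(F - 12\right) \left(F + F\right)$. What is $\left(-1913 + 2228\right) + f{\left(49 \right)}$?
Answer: $3941$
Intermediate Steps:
$f{\left(F \right)} = 2 F \left(-12 + F\right)$ ($f{\left(F \right)} = \left(-12 + F\right) 2 F = 2 F \left(-12 + F\right)$)
$\left(-1913 + 2228\right) + f{\left(49 \right)} = \left(-1913 + 2228\right) + 2 \cdot 49 \left(-12 + 49\right) = 315 + 2 \cdot 49 \cdot 37 = 315 + 3626 = 3941$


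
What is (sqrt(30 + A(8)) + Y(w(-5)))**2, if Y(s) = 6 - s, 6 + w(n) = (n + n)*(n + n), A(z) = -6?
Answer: 7768 - 352*sqrt(6) ≈ 6905.8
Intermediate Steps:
w(n) = -6 + 4*n**2 (w(n) = -6 + (n + n)*(n + n) = -6 + (2*n)*(2*n) = -6 + 4*n**2)
(sqrt(30 + A(8)) + Y(w(-5)))**2 = (sqrt(30 - 6) + (6 - (-6 + 4*(-5)**2)))**2 = (sqrt(24) + (6 - (-6 + 4*25)))**2 = (2*sqrt(6) + (6 - (-6 + 100)))**2 = (2*sqrt(6) + (6 - 1*94))**2 = (2*sqrt(6) + (6 - 94))**2 = (2*sqrt(6) - 88)**2 = (-88 + 2*sqrt(6))**2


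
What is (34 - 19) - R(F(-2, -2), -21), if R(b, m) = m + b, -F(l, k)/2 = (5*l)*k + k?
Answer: 72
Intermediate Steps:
F(l, k) = -2*k - 10*k*l (F(l, k) = -2*((5*l)*k + k) = -2*(5*k*l + k) = -2*(k + 5*k*l) = -2*k - 10*k*l)
R(b, m) = b + m
(34 - 19) - R(F(-2, -2), -21) = (34 - 19) - (-2*(-2)*(1 + 5*(-2)) - 21) = 15 - (-2*(-2)*(1 - 10) - 21) = 15 - (-2*(-2)*(-9) - 21) = 15 - (-36 - 21) = 15 - 1*(-57) = 15 + 57 = 72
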